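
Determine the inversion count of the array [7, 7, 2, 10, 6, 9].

Finding inversions in [7, 7, 2, 10, 6, 9]:

(0, 2): arr[0]=7 > arr[2]=2
(0, 4): arr[0]=7 > arr[4]=6
(1, 2): arr[1]=7 > arr[2]=2
(1, 4): arr[1]=7 > arr[4]=6
(3, 4): arr[3]=10 > arr[4]=6
(3, 5): arr[3]=10 > arr[5]=9

Total inversions: 6

The array has 6 inversion(s): (0,2), (0,4), (1,2), (1,4), (3,4), (3,5). Each pair (i,j) satisfies i < j and arr[i] > arr[j].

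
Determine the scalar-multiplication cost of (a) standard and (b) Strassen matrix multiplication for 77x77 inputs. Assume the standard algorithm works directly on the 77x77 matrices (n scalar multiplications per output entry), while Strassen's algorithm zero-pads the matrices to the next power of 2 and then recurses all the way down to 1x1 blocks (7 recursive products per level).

Matrix multiplication for 77x77 matrices:

Strassen's algorithm requires power-of-2 dimensions. Pad 77x77 to 128x128 (next power of 2).

Standard algorithm: 77^3 = 456533 multiplications
Strassen's algorithm: 7^(log2(128)) = 7^7 = 823543 multiplications
Difference: 456533 - 823543 = -367010 (Strassen uses MORE here due to padding overhead — for small or just-over-power-of-2 n, padding can outweigh the per-level savings)

Standard: 456533 multiplications (77^3). Strassen: 823543 multiplications (7^7, after padding to 128x128). Strassen reduces 8 recursive multiplications to 7 at each level.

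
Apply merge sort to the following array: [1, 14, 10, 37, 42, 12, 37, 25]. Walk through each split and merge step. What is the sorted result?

Merge sort trace:

Split: [1, 14, 10, 37, 42, 12, 37, 25] -> [1, 14, 10, 37] and [42, 12, 37, 25]
  Split: [1, 14, 10, 37] -> [1, 14] and [10, 37]
    Split: [1, 14] -> [1] and [14]
    Merge: [1] + [14] -> [1, 14]
    Split: [10, 37] -> [10] and [37]
    Merge: [10] + [37] -> [10, 37]
  Merge: [1, 14] + [10, 37] -> [1, 10, 14, 37]
  Split: [42, 12, 37, 25] -> [42, 12] and [37, 25]
    Split: [42, 12] -> [42] and [12]
    Merge: [42] + [12] -> [12, 42]
    Split: [37, 25] -> [37] and [25]
    Merge: [37] + [25] -> [25, 37]
  Merge: [12, 42] + [25, 37] -> [12, 25, 37, 42]
Merge: [1, 10, 14, 37] + [12, 25, 37, 42] -> [1, 10, 12, 14, 25, 37, 37, 42]

Final sorted array: [1, 10, 12, 14, 25, 37, 37, 42]

The merge sort proceeds by recursively splitting the array and merging sorted halves.
After all merges, the sorted array is [1, 10, 12, 14, 25, 37, 37, 42].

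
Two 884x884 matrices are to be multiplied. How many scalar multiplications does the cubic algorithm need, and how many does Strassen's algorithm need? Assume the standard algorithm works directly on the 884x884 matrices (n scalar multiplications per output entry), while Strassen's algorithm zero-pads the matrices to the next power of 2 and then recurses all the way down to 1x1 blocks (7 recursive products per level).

Matrix multiplication for 884x884 matrices:

Strassen's algorithm requires power-of-2 dimensions. Pad 884x884 to 1024x1024 (next power of 2).

Standard algorithm: 884^3 = 690807104 multiplications
Strassen's algorithm: 7^(log2(1024)) = 7^10 = 282475249 multiplications
Savings: 690807104 - 282475249 = 408331855 multiplications

Standard: 690807104 multiplications (884^3). Strassen: 282475249 multiplications (7^10, after padding to 1024x1024). Strassen reduces 8 recursive multiplications to 7 at each level.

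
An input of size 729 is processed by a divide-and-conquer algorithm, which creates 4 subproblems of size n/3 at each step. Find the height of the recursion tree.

For divide and conquer with division factor 3:

Problem sizes at each level:
Level 0: 729
Level 1: 243
Level 2: 81
Level 3: 27
Level 4: 9
Level 5: 3
Level 6: 1

The root is level 0 and the size-1 base case is level 6 (the tree spans levels 0 through 6, i.e. 7 levels counting the root), so the depth is the number of divisions: log_3(729) = 6

The recursion tree depth is log_3(729) = 6. At each level, the problem size is divided by 3, so it takes 6 divisions to reduce to a base case of size 1. The algorithm makes 4 recursive calls at each level.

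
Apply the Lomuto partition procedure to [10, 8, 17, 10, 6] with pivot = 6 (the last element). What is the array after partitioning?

Lomuto partition with pivot = 6:

Initial array: [10, 8, 17, 10, 6]

arr[0]=10 > 6: no swap
arr[1]=8 > 6: no swap
arr[2]=17 > 6: no swap
arr[3]=10 > 6: no swap

Place pivot at position 0: [6, 8, 17, 10, 10]
Pivot position: 0

After partitioning with pivot 6, the array becomes [6, 8, 17, 10, 10]. The pivot is placed at index 0. All elements to the left of the pivot are <= 6, and all elements to the right are > 6.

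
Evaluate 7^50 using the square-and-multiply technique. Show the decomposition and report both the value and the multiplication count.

Computing 7^50 by squaring (build up from 7^1; each line after the first costs one multiplication):

7^1 = 7
7^2 = (7^1)^2 = 7^2 = 49
7^3 = 7 * 7^2 = 7 * 49 = 343
7^6 = (7^3)^2 = 343^2 = 117649
7^12 = (7^6)^2 = 117649^2 = 13841287201
7^24 = (7^12)^2 = 13841287201^2 = 191581231380566414401
7^25 = 7 * 7^24 = 7 * 191581231380566414401 = 1341068619663964900807
7^50 = (7^25)^2 = 1341068619663964900807^2 = 1798465042647412146620280340569649349251249

Result: 1798465042647412146620280340569649349251249
Multiplications needed: 7 (7 lines after 7^1)

7^50 = 1798465042647412146620280340569649349251249. Using exponentiation by squaring, this requires 7 multiplications. The key idea: if the exponent is even, square the half-power; if odd, multiply by the base once.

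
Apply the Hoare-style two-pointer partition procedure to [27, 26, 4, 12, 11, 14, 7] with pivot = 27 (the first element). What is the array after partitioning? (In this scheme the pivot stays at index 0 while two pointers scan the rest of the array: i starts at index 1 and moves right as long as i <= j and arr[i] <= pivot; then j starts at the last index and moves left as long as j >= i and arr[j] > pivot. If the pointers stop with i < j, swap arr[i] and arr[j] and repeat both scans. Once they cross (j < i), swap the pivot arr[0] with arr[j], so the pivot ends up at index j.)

Hoare-style two-pointer partition with pivot = 27:

Initial array: [27, 26, 4, 12, 11, 14, 7]

Pointers start at i = 1, j = 6.
i ends at 7, j ends at 6: the pointers have crossed (j < i), so scanning stops.

Swap pivot arr[0] with arr[6] to place pivot at position 6: [7, 26, 4, 12, 11, 14, 27]
Pivot position: 6

After partitioning with pivot 27, the array becomes [7, 26, 4, 12, 11, 14, 27]. The pivot is placed at index 6. All elements to the left of the pivot are <= 27, and all elements to the right are > 27.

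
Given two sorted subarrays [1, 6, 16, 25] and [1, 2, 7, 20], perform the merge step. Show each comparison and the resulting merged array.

Merging process:

Compare 1 vs 1: take 1 from left. Merged: [1]
Compare 6 vs 1: take 1 from right. Merged: [1, 1]
Compare 6 vs 2: take 2 from right. Merged: [1, 1, 2]
Compare 6 vs 7: take 6 from left. Merged: [1, 1, 2, 6]
Compare 16 vs 7: take 7 from right. Merged: [1, 1, 2, 6, 7]
Compare 16 vs 20: take 16 from left. Merged: [1, 1, 2, 6, 7, 16]
Compare 25 vs 20: take 20 from right. Merged: [1, 1, 2, 6, 7, 16, 20]
Append remaining from left: [25]. Merged: [1, 1, 2, 6, 7, 16, 20, 25]

Final merged array: [1, 1, 2, 6, 7, 16, 20, 25]
Total comparisons: 7

The merged array is [1, 1, 2, 6, 7, 16, 20, 25], requiring 7 comparisons. The merge step runs in O(n) time where n is the total number of elements.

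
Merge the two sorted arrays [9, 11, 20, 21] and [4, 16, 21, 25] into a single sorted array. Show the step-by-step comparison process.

Merging process:

Compare 9 vs 4: take 4 from right. Merged: [4]
Compare 9 vs 16: take 9 from left. Merged: [4, 9]
Compare 11 vs 16: take 11 from left. Merged: [4, 9, 11]
Compare 20 vs 16: take 16 from right. Merged: [4, 9, 11, 16]
Compare 20 vs 21: take 20 from left. Merged: [4, 9, 11, 16, 20]
Compare 21 vs 21: take 21 from left. Merged: [4, 9, 11, 16, 20, 21]
Append remaining from right: [21, 25]. Merged: [4, 9, 11, 16, 20, 21, 21, 25]

Final merged array: [4, 9, 11, 16, 20, 21, 21, 25]
Total comparisons: 6

The merged array is [4, 9, 11, 16, 20, 21, 21, 25], requiring 6 comparisons. The merge step runs in O(n) time where n is the total number of elements.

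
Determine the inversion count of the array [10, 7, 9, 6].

Finding inversions in [10, 7, 9, 6]:

(0, 1): arr[0]=10 > arr[1]=7
(0, 2): arr[0]=10 > arr[2]=9
(0, 3): arr[0]=10 > arr[3]=6
(1, 3): arr[1]=7 > arr[3]=6
(2, 3): arr[2]=9 > arr[3]=6

Total inversions: 5

The array has 5 inversion(s): (0,1), (0,2), (0,3), (1,3), (2,3). Each pair (i,j) satisfies i < j and arr[i] > arr[j].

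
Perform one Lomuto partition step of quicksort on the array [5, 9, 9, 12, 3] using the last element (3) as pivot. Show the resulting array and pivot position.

Lomuto partition with pivot = 3:

Initial array: [5, 9, 9, 12, 3]

arr[0]=5 > 3: no swap
arr[1]=9 > 3: no swap
arr[2]=9 > 3: no swap
arr[3]=12 > 3: no swap

Place pivot at position 0: [3, 9, 9, 12, 5]
Pivot position: 0

After partitioning with pivot 3, the array becomes [3, 9, 9, 12, 5]. The pivot is placed at index 0. All elements to the left of the pivot are <= 3, and all elements to the right are > 3.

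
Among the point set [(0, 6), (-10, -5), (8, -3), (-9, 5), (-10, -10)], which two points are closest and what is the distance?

Computing all pairwise distances among 5 points:

d((0, 6), (-10, -5)) = 14.8661
d((0, 6), (8, -3)) = 12.0416
d((0, 6), (-9, 5)) = 9.0554
d((0, 6), (-10, -10)) = 18.868
d((-10, -5), (8, -3)) = 18.1108
d((-10, -5), (-9, 5)) = 10.0499
d((-10, -5), (-10, -10)) = 5.0 <-- minimum
d((8, -3), (-9, 5)) = 18.7883
d((8, -3), (-10, -10)) = 19.3132
d((-9, 5), (-10, -10)) = 15.0333

Closest pair: (-10, -5) and (-10, -10) with distance 5.0

The closest pair is (-10, -5) and (-10, -10) with Euclidean distance 5.0. For 5 points, brute-force pairwise comparison is shown above. For large n, the divide-and-conquer algorithm (sort by x, recurse on halves, check the dividing strip) achieves O(n log n).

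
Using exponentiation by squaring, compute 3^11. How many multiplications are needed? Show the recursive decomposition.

Computing 3^11 by squaring (build up from 3^1; each line after the first costs one multiplication):

3^1 = 3
3^2 = (3^1)^2 = 3^2 = 9
3^4 = (3^2)^2 = 9^2 = 81
3^5 = 3 * 3^4 = 3 * 81 = 243
3^10 = (3^5)^2 = 243^2 = 59049
3^11 = 3 * 3^10 = 3 * 59049 = 177147

Result: 177147
Multiplications needed: 5 (5 lines after 3^1)

3^11 = 177147. Using exponentiation by squaring, this requires 5 multiplications. The key idea: if the exponent is even, square the half-power; if odd, multiply by the base once.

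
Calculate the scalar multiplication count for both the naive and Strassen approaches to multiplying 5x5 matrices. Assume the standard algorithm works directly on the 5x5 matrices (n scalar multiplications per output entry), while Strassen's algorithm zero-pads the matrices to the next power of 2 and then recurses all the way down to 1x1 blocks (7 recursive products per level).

Matrix multiplication for 5x5 matrices:

Strassen's algorithm requires power-of-2 dimensions. Pad 5x5 to 8x8 (next power of 2).

Standard algorithm: 5^3 = 125 multiplications
Strassen's algorithm: 7^(log2(8)) = 7^3 = 343 multiplications
Difference: 125 - 343 = -218 (Strassen uses MORE here due to padding overhead — for small or just-over-power-of-2 n, padding can outweigh the per-level savings)

Standard: 125 multiplications (5^3). Strassen: 343 multiplications (7^3, after padding to 8x8). Strassen reduces 8 recursive multiplications to 7 at each level.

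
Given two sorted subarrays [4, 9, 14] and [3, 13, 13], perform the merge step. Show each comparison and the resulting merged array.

Merging process:

Compare 4 vs 3: take 3 from right. Merged: [3]
Compare 4 vs 13: take 4 from left. Merged: [3, 4]
Compare 9 vs 13: take 9 from left. Merged: [3, 4, 9]
Compare 14 vs 13: take 13 from right. Merged: [3, 4, 9, 13]
Compare 14 vs 13: take 13 from right. Merged: [3, 4, 9, 13, 13]
Append remaining from left: [14]. Merged: [3, 4, 9, 13, 13, 14]

Final merged array: [3, 4, 9, 13, 13, 14]
Total comparisons: 5

The merged array is [3, 4, 9, 13, 13, 14], requiring 5 comparisons. The merge step runs in O(n) time where n is the total number of elements.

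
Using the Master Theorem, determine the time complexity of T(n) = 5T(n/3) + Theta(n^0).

Master Theorem for T(n) = 5T(n/3) + O(n^0):

a = 5, b = 3, c = 0
log_b(a) = log_3(5) = 1.4650

Case 1: c = 0 < log_3(5) = 1.4650
T(n) = O(n^(log_3 5))

For T(n) = 5T(n/3) + O(n^0): log_3(5) = 1.4650. This is Case 1 of the Master Theorem (c < log_b(a), work dominated by leaves), giving O(n^(log_3 5)).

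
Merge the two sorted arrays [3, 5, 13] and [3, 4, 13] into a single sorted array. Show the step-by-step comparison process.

Merging process:

Compare 3 vs 3: take 3 from left. Merged: [3]
Compare 5 vs 3: take 3 from right. Merged: [3, 3]
Compare 5 vs 4: take 4 from right. Merged: [3, 3, 4]
Compare 5 vs 13: take 5 from left. Merged: [3, 3, 4, 5]
Compare 13 vs 13: take 13 from left. Merged: [3, 3, 4, 5, 13]
Append remaining from right: [13]. Merged: [3, 3, 4, 5, 13, 13]

Final merged array: [3, 3, 4, 5, 13, 13]
Total comparisons: 5

The merged array is [3, 3, 4, 5, 13, 13], requiring 5 comparisons. The merge step runs in O(n) time where n is the total number of elements.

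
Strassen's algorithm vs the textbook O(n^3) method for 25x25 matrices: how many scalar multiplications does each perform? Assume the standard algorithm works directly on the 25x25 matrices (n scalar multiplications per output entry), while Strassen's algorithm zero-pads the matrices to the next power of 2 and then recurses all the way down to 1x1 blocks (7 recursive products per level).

Matrix multiplication for 25x25 matrices:

Strassen's algorithm requires power-of-2 dimensions. Pad 25x25 to 32x32 (next power of 2).

Standard algorithm: 25^3 = 15625 multiplications
Strassen's algorithm: 7^(log2(32)) = 7^5 = 16807 multiplications
Difference: 15625 - 16807 = -1182 (Strassen uses MORE here due to padding overhead — for small or just-over-power-of-2 n, padding can outweigh the per-level savings)

Standard: 15625 multiplications (25^3). Strassen: 16807 multiplications (7^5, after padding to 32x32). Strassen reduces 8 recursive multiplications to 7 at each level.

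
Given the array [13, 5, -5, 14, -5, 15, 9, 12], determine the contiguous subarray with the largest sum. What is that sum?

Using Kadane's algorithm on [13, 5, -5, 14, -5, 15, 9, 12]:

Scanning through the array:
Position 1 (value 5): max_ending_here = 18, max_so_far = 18
Position 2 (value -5): max_ending_here = 13, max_so_far = 18
Position 3 (value 14): max_ending_here = 27, max_so_far = 27
Position 4 (value -5): max_ending_here = 22, max_so_far = 27
Position 5 (value 15): max_ending_here = 37, max_so_far = 37
Position 6 (value 9): max_ending_here = 46, max_so_far = 46
Position 7 (value 12): max_ending_here = 58, max_so_far = 58

Maximum subarray: [13, 5, -5, 14, -5, 15, 9, 12]
Maximum sum: 58

The maximum subarray is [13, 5, -5, 14, -5, 15, 9, 12] with sum 58. This subarray runs from index 0 to index 7.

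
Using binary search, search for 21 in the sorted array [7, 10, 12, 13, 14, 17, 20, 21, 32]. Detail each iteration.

Binary search for 21 in [7, 10, 12, 13, 14, 17, 20, 21, 32]:

lo=0, hi=8, mid=4, arr[mid]=14 -> 14 < 21, search right half
lo=5, hi=8, mid=6, arr[mid]=20 -> 20 < 21, search right half
lo=7, hi=8, mid=7, arr[mid]=21 -> Found target at index 7!

Binary search finds 21 at index 7 after 3 comparisons. The search repeatedly halves the search space by comparing with the middle element.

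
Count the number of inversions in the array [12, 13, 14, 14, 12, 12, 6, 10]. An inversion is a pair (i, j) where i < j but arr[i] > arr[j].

Finding inversions in [12, 13, 14, 14, 12, 12, 6, 10]:

(0, 6): arr[0]=12 > arr[6]=6
(0, 7): arr[0]=12 > arr[7]=10
(1, 4): arr[1]=13 > arr[4]=12
(1, 5): arr[1]=13 > arr[5]=12
(1, 6): arr[1]=13 > arr[6]=6
(1, 7): arr[1]=13 > arr[7]=10
(2, 4): arr[2]=14 > arr[4]=12
(2, 5): arr[2]=14 > arr[5]=12
(2, 6): arr[2]=14 > arr[6]=6
(2, 7): arr[2]=14 > arr[7]=10
(3, 4): arr[3]=14 > arr[4]=12
(3, 5): arr[3]=14 > arr[5]=12
(3, 6): arr[3]=14 > arr[6]=6
(3, 7): arr[3]=14 > arr[7]=10
(4, 6): arr[4]=12 > arr[6]=6
(4, 7): arr[4]=12 > arr[7]=10
(5, 6): arr[5]=12 > arr[6]=6
(5, 7): arr[5]=12 > arr[7]=10

Total inversions: 18

The array has 18 inversion(s): (0,6), (0,7), (1,4), (1,5), (1,6), (1,7), (2,4), (2,5), (2,6), (2,7), (3,4), (3,5), (3,6), (3,7), (4,6), (4,7), (5,6), (5,7). Each pair (i,j) satisfies i < j and arr[i] > arr[j].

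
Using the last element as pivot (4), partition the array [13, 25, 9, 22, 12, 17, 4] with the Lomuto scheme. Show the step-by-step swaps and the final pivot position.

Lomuto partition with pivot = 4:

Initial array: [13, 25, 9, 22, 12, 17, 4]

arr[0]=13 > 4: no swap
arr[1]=25 > 4: no swap
arr[2]=9 > 4: no swap
arr[3]=22 > 4: no swap
arr[4]=12 > 4: no swap
arr[5]=17 > 4: no swap

Place pivot at position 0: [4, 25, 9, 22, 12, 17, 13]
Pivot position: 0

After partitioning with pivot 4, the array becomes [4, 25, 9, 22, 12, 17, 13]. The pivot is placed at index 0. All elements to the left of the pivot are <= 4, and all elements to the right are > 4.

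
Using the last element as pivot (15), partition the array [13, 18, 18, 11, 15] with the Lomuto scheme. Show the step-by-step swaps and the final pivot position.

Lomuto partition with pivot = 15:

Initial array: [13, 18, 18, 11, 15]

arr[0]=13 <= 15: swap with position 0, array becomes [13, 18, 18, 11, 15]
arr[1]=18 > 15: no swap
arr[2]=18 > 15: no swap
arr[3]=11 <= 15: swap with position 1, array becomes [13, 11, 18, 18, 15]

Place pivot at position 2: [13, 11, 15, 18, 18]
Pivot position: 2

After partitioning with pivot 15, the array becomes [13, 11, 15, 18, 18]. The pivot is placed at index 2. All elements to the left of the pivot are <= 15, and all elements to the right are > 15.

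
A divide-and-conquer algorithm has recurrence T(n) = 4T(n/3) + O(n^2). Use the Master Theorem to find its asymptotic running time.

Master Theorem for T(n) = 4T(n/3) + O(n^2):

a = 4, b = 3, c = 2
log_b(a) = log_3(4) = 1.2619

Case 3: c = 2 > log_3(4) = 1.2619
T(n) = O(n^2) = O(n^2)

For T(n) = 4T(n/3) + O(n^2): log_3(4) = 1.2619. This is Case 3 of the Master Theorem (c > log_b(a), work dominated by root), giving O(n^2).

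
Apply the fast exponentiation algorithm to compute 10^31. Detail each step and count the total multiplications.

Computing 10^31 by squaring (build up from 10^1; each line after the first costs one multiplication):

10^1 = 10
10^2 = (10^1)^2 = 10^2 = 100
10^3 = 10 * 10^2 = 10 * 100 = 1000
10^6 = (10^3)^2 = 1000^2 = 1000000
10^7 = 10 * 10^6 = 10 * 1000000 = 10000000
10^14 = (10^7)^2 = 10000000^2 = 100000000000000
10^15 = 10 * 10^14 = 10 * 100000000000000 = 1000000000000000
10^30 = (10^15)^2 = 1000000000000000^2 = 1000000000000000000000000000000
10^31 = 10 * 10^30 = 10 * 1000000000000000000000000000000 = 10000000000000000000000000000000

Result: 10000000000000000000000000000000
Multiplications needed: 8 (8 lines after 10^1)

10^31 = 10000000000000000000000000000000. Using exponentiation by squaring, this requires 8 multiplications. The key idea: if the exponent is even, square the half-power; if odd, multiply by the base once.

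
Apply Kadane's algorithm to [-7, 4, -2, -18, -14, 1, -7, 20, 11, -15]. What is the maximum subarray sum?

Using Kadane's algorithm on [-7, 4, -2, -18, -14, 1, -7, 20, 11, -15]:

Scanning through the array:
Position 1 (value 4): max_ending_here = 4, max_so_far = 4
Position 2 (value -2): max_ending_here = 2, max_so_far = 4
Position 3 (value -18): max_ending_here = -16, max_so_far = 4
Position 4 (value -14): max_ending_here = -14, max_so_far = 4
Position 5 (value 1): max_ending_here = 1, max_so_far = 4
Position 6 (value -7): max_ending_here = -6, max_so_far = 4
Position 7 (value 20): max_ending_here = 20, max_so_far = 20
Position 8 (value 11): max_ending_here = 31, max_so_far = 31
Position 9 (value -15): max_ending_here = 16, max_so_far = 31

Maximum subarray: [20, 11]
Maximum sum: 31

The maximum subarray is [20, 11] with sum 31. This subarray runs from index 7 to index 8.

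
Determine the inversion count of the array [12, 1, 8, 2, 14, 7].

Finding inversions in [12, 1, 8, 2, 14, 7]:

(0, 1): arr[0]=12 > arr[1]=1
(0, 2): arr[0]=12 > arr[2]=8
(0, 3): arr[0]=12 > arr[3]=2
(0, 5): arr[0]=12 > arr[5]=7
(2, 3): arr[2]=8 > arr[3]=2
(2, 5): arr[2]=8 > arr[5]=7
(4, 5): arr[4]=14 > arr[5]=7

Total inversions: 7

The array has 7 inversion(s): (0,1), (0,2), (0,3), (0,5), (2,3), (2,5), (4,5). Each pair (i,j) satisfies i < j and arr[i] > arr[j].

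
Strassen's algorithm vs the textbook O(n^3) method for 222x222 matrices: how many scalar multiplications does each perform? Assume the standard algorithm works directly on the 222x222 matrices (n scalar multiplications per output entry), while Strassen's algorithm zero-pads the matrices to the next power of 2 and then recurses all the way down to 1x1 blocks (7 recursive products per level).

Matrix multiplication for 222x222 matrices:

Strassen's algorithm requires power-of-2 dimensions. Pad 222x222 to 256x256 (next power of 2).

Standard algorithm: 222^3 = 10941048 multiplications
Strassen's algorithm: 7^(log2(256)) = 7^8 = 5764801 multiplications
Savings: 10941048 - 5764801 = 5176247 multiplications

Standard: 10941048 multiplications (222^3). Strassen: 5764801 multiplications (7^8, after padding to 256x256). Strassen reduces 8 recursive multiplications to 7 at each level.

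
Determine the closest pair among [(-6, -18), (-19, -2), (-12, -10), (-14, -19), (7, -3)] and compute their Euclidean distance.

Computing all pairwise distances among 5 points:

d((-6, -18), (-19, -2)) = 20.6155
d((-6, -18), (-12, -10)) = 10.0
d((-6, -18), (-14, -19)) = 8.0623 <-- minimum
d((-6, -18), (7, -3)) = 19.8494
d((-19, -2), (-12, -10)) = 10.6301
d((-19, -2), (-14, -19)) = 17.72
d((-19, -2), (7, -3)) = 26.0192
d((-12, -10), (-14, -19)) = 9.2195
d((-12, -10), (7, -3)) = 20.2485
d((-14, -19), (7, -3)) = 26.4008

Closest pair: (-6, -18) and (-14, -19) with distance 8.0623

The closest pair is (-6, -18) and (-14, -19) with Euclidean distance 8.0623. For 5 points, brute-force pairwise comparison is shown above. For large n, the divide-and-conquer algorithm (sort by x, recurse on halves, check the dividing strip) achieves O(n log n).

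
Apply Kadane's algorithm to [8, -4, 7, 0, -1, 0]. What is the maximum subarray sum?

Using Kadane's algorithm on [8, -4, 7, 0, -1, 0]:

Scanning through the array:
Position 1 (value -4): max_ending_here = 4, max_so_far = 8
Position 2 (value 7): max_ending_here = 11, max_so_far = 11
Position 3 (value 0): max_ending_here = 11, max_so_far = 11
Position 4 (value -1): max_ending_here = 10, max_so_far = 11
Position 5 (value 0): max_ending_here = 10, max_so_far = 11

Maximum subarray: [8, -4, 7]
Maximum sum: 11

The maximum subarray is [8, -4, 7] with sum 11. This subarray runs from index 0 to index 2.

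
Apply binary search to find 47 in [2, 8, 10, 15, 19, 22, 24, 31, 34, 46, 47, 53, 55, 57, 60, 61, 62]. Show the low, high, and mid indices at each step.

Binary search for 47 in [2, 8, 10, 15, 19, 22, 24, 31, 34, 46, 47, 53, 55, 57, 60, 61, 62]:

lo=0, hi=16, mid=8, arr[mid]=34 -> 34 < 47, search right half
lo=9, hi=16, mid=12, arr[mid]=55 -> 55 > 47, search left half
lo=9, hi=11, mid=10, arr[mid]=47 -> Found target at index 10!

Binary search finds 47 at index 10 after 3 comparisons. The search repeatedly halves the search space by comparing with the middle element.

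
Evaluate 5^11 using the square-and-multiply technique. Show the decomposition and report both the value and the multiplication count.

Computing 5^11 by squaring (build up from 5^1; each line after the first costs one multiplication):

5^1 = 5
5^2 = (5^1)^2 = 5^2 = 25
5^4 = (5^2)^2 = 25^2 = 625
5^5 = 5 * 5^4 = 5 * 625 = 3125
5^10 = (5^5)^2 = 3125^2 = 9765625
5^11 = 5 * 5^10 = 5 * 9765625 = 48828125

Result: 48828125
Multiplications needed: 5 (5 lines after 5^1)

5^11 = 48828125. Using exponentiation by squaring, this requires 5 multiplications. The key idea: if the exponent is even, square the half-power; if odd, multiply by the base once.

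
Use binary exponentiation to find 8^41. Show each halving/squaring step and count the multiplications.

Computing 8^41 by squaring (build up from 8^1; each line after the first costs one multiplication):

8^1 = 8
8^2 = (8^1)^2 = 8^2 = 64
8^4 = (8^2)^2 = 64^2 = 4096
8^5 = 8 * 8^4 = 8 * 4096 = 32768
8^10 = (8^5)^2 = 32768^2 = 1073741824
8^20 = (8^10)^2 = 1073741824^2 = 1152921504606846976
8^40 = (8^20)^2 = 1152921504606846976^2 = 1329227995784915872903807060280344576
8^41 = 8 * 8^40 = 8 * 1329227995784915872903807060280344576 = 10633823966279326983230456482242756608

Result: 10633823966279326983230456482242756608
Multiplications needed: 7 (7 lines after 8^1)

8^41 = 10633823966279326983230456482242756608. Using exponentiation by squaring, this requires 7 multiplications. The key idea: if the exponent is even, square the half-power; if odd, multiply by the base once.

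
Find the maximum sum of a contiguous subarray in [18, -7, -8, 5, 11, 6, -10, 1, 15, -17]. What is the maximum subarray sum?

Using Kadane's algorithm on [18, -7, -8, 5, 11, 6, -10, 1, 15, -17]:

Scanning through the array:
Position 1 (value -7): max_ending_here = 11, max_so_far = 18
Position 2 (value -8): max_ending_here = 3, max_so_far = 18
Position 3 (value 5): max_ending_here = 8, max_so_far = 18
Position 4 (value 11): max_ending_here = 19, max_so_far = 19
Position 5 (value 6): max_ending_here = 25, max_so_far = 25
Position 6 (value -10): max_ending_here = 15, max_so_far = 25
Position 7 (value 1): max_ending_here = 16, max_so_far = 25
Position 8 (value 15): max_ending_here = 31, max_so_far = 31
Position 9 (value -17): max_ending_here = 14, max_so_far = 31

Maximum subarray: [18, -7, -8, 5, 11, 6, -10, 1, 15]
Maximum sum: 31

The maximum subarray is [18, -7, -8, 5, 11, 6, -10, 1, 15] with sum 31. This subarray runs from index 0 to index 8.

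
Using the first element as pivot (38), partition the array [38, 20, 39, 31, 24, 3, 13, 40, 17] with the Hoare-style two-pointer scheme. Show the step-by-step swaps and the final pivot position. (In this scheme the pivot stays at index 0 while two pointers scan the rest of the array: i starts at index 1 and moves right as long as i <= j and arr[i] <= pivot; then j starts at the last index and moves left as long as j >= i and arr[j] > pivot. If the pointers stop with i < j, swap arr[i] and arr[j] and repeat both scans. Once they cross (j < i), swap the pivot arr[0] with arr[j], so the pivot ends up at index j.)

Hoare-style two-pointer partition with pivot = 38:

Initial array: [38, 20, 39, 31, 24, 3, 13, 40, 17]

Pointers start at i = 1, j = 8.
i stops at index 2 (arr[2]=39 > 38), j stops at index 8 (arr[8]=17 <= 38): swap arr[2] and arr[8], array becomes [38, 20, 17, 31, 24, 3, 13, 40, 39]
i ends at 7, j ends at 6: the pointers have crossed (j < i), so scanning stops.

Swap pivot arr[0] with arr[6] to place pivot at position 6: [13, 20, 17, 31, 24, 3, 38, 40, 39]
Pivot position: 6

After partitioning with pivot 38, the array becomes [13, 20, 17, 31, 24, 3, 38, 40, 39]. The pivot is placed at index 6. All elements to the left of the pivot are <= 38, and all elements to the right are > 38.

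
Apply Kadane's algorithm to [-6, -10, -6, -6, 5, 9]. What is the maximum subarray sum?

Using Kadane's algorithm on [-6, -10, -6, -6, 5, 9]:

Scanning through the array:
Position 1 (value -10): max_ending_here = -10, max_so_far = -6
Position 2 (value -6): max_ending_here = -6, max_so_far = -6
Position 3 (value -6): max_ending_here = -6, max_so_far = -6
Position 4 (value 5): max_ending_here = 5, max_so_far = 5
Position 5 (value 9): max_ending_here = 14, max_so_far = 14

Maximum subarray: [5, 9]
Maximum sum: 14

The maximum subarray is [5, 9] with sum 14. This subarray runs from index 4 to index 5.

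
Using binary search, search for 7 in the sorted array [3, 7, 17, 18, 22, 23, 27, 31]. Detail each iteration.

Binary search for 7 in [3, 7, 17, 18, 22, 23, 27, 31]:

lo=0, hi=7, mid=3, arr[mid]=18 -> 18 > 7, search left half
lo=0, hi=2, mid=1, arr[mid]=7 -> Found target at index 1!

Binary search finds 7 at index 1 after 2 comparisons. The search repeatedly halves the search space by comparing with the middle element.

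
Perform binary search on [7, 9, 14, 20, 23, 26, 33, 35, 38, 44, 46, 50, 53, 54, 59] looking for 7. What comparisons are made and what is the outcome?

Binary search for 7 in [7, 9, 14, 20, 23, 26, 33, 35, 38, 44, 46, 50, 53, 54, 59]:

lo=0, hi=14, mid=7, arr[mid]=35 -> 35 > 7, search left half
lo=0, hi=6, mid=3, arr[mid]=20 -> 20 > 7, search left half
lo=0, hi=2, mid=1, arr[mid]=9 -> 9 > 7, search left half
lo=0, hi=0, mid=0, arr[mid]=7 -> Found target at index 0!

Binary search finds 7 at index 0 after 4 comparisons. The search repeatedly halves the search space by comparing with the middle element.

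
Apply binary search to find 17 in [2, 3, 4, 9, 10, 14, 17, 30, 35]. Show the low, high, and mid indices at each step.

Binary search for 17 in [2, 3, 4, 9, 10, 14, 17, 30, 35]:

lo=0, hi=8, mid=4, arr[mid]=10 -> 10 < 17, search right half
lo=5, hi=8, mid=6, arr[mid]=17 -> Found target at index 6!

Binary search finds 17 at index 6 after 2 comparisons. The search repeatedly halves the search space by comparing with the middle element.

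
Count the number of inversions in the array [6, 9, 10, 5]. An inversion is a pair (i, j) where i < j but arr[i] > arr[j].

Finding inversions in [6, 9, 10, 5]:

(0, 3): arr[0]=6 > arr[3]=5
(1, 3): arr[1]=9 > arr[3]=5
(2, 3): arr[2]=10 > arr[3]=5

Total inversions: 3

The array has 3 inversion(s): (0,3), (1,3), (2,3). Each pair (i,j) satisfies i < j and arr[i] > arr[j].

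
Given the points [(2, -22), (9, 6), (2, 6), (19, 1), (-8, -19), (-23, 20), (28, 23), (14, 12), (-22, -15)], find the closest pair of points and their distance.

Computing all pairwise distances among 9 points:

d((2, -22), (9, 6)) = 28.8617
d((2, -22), (2, 6)) = 28.0
d((2, -22), (19, 1)) = 28.6007
d((2, -22), (-8, -19)) = 10.4403
d((2, -22), (-23, 20)) = 48.8774
d((2, -22), (28, 23)) = 51.9711
d((2, -22), (14, 12)) = 36.0555
d((2, -22), (-22, -15)) = 25.0
d((9, 6), (2, 6)) = 7.0 <-- minimum
d((9, 6), (19, 1)) = 11.1803
d((9, 6), (-8, -19)) = 30.2324
d((9, 6), (-23, 20)) = 34.9285
d((9, 6), (28, 23)) = 25.4951
d((9, 6), (14, 12)) = 7.8102
d((9, 6), (-22, -15)) = 37.4433
d((2, 6), (19, 1)) = 17.72
d((2, 6), (-8, -19)) = 26.9258
d((2, 6), (-23, 20)) = 28.6531
d((2, 6), (28, 23)) = 31.0644
d((2, 6), (14, 12)) = 13.4164
d((2, 6), (-22, -15)) = 31.8904
d((19, 1), (-8, -19)) = 33.6006
d((19, 1), (-23, 20)) = 46.0977
d((19, 1), (28, 23)) = 23.7697
d((19, 1), (14, 12)) = 12.083
d((19, 1), (-22, -15)) = 44.0114
d((-8, -19), (-23, 20)) = 41.7852
d((-8, -19), (28, 23)) = 55.3173
d((-8, -19), (14, 12)) = 38.0132
d((-8, -19), (-22, -15)) = 14.5602
d((-23, 20), (28, 23)) = 51.0882
d((-23, 20), (14, 12)) = 37.855
d((-23, 20), (-22, -15)) = 35.0143
d((28, 23), (14, 12)) = 17.8045
d((28, 23), (-22, -15)) = 62.8013
d((14, 12), (-22, -15)) = 45.0

Closest pair: (9, 6) and (2, 6) with distance 7.0

The closest pair is (9, 6) and (2, 6) with Euclidean distance 7.0. For 9 points, brute-force pairwise comparison is shown above. For large n, the divide-and-conquer algorithm (sort by x, recurse on halves, check the dividing strip) achieves O(n log n).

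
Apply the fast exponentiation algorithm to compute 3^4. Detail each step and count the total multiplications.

Computing 3^4 by squaring (build up from 3^1; each line after the first costs one multiplication):

3^1 = 3
3^2 = (3^1)^2 = 3^2 = 9
3^4 = (3^2)^2 = 9^2 = 81

Result: 81
Multiplications needed: 2 (2 lines after 3^1)

3^4 = 81. Using exponentiation by squaring, this requires 2 multiplications. The key idea: if the exponent is even, square the half-power; if odd, multiply by the base once.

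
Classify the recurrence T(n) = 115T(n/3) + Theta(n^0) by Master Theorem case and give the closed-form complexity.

Master Theorem for T(n) = 115T(n/3) + O(n^0):

a = 115, b = 3, c = 0
log_b(a) = log_3(115) = 4.3190

Case 1: c = 0 < log_3(115) = 4.3190
T(n) = O(n^(log_3 115))

For T(n) = 115T(n/3) + O(n^0): log_3(115) = 4.3190. This is Case 1 of the Master Theorem (c < log_b(a), work dominated by leaves), giving O(n^(log_3 115)).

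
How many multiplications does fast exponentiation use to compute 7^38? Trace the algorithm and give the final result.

Computing 7^38 by squaring (build up from 7^1; each line after the first costs one multiplication):

7^1 = 7
7^2 = (7^1)^2 = 7^2 = 49
7^4 = (7^2)^2 = 49^2 = 2401
7^8 = (7^4)^2 = 2401^2 = 5764801
7^9 = 7 * 7^8 = 7 * 5764801 = 40353607
7^18 = (7^9)^2 = 40353607^2 = 1628413597910449
7^19 = 7 * 7^18 = 7 * 1628413597910449 = 11398895185373143
7^38 = (7^19)^2 = 11398895185373143^2 = 129934811447123020117172145698449

Result: 129934811447123020117172145698449
Multiplications needed: 7 (7 lines after 7^1)

7^38 = 129934811447123020117172145698449. Using exponentiation by squaring, this requires 7 multiplications. The key idea: if the exponent is even, square the half-power; if odd, multiply by the base once.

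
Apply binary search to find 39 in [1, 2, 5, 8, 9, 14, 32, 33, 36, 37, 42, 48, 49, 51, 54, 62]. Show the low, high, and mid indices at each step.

Binary search for 39 in [1, 2, 5, 8, 9, 14, 32, 33, 36, 37, 42, 48, 49, 51, 54, 62]:

lo=0, hi=15, mid=7, arr[mid]=33 -> 33 < 39, search right half
lo=8, hi=15, mid=11, arr[mid]=48 -> 48 > 39, search left half
lo=8, hi=10, mid=9, arr[mid]=37 -> 37 < 39, search right half
lo=10, hi=10, mid=10, arr[mid]=42 -> 42 > 39, search left half
lo=10 > hi=9, target 39 not found

Binary search determines that 39 is not in the array after 4 comparisons. The search space was exhausted without finding the target.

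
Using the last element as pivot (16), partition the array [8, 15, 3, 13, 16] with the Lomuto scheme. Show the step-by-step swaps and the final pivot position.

Lomuto partition with pivot = 16:

Initial array: [8, 15, 3, 13, 16]

arr[0]=8 <= 16: swap with position 0, array becomes [8, 15, 3, 13, 16]
arr[1]=15 <= 16: swap with position 1, array becomes [8, 15, 3, 13, 16]
arr[2]=3 <= 16: swap with position 2, array becomes [8, 15, 3, 13, 16]
arr[3]=13 <= 16: swap with position 3, array becomes [8, 15, 3, 13, 16]

Place pivot at position 4: [8, 15, 3, 13, 16]
Pivot position: 4

After partitioning with pivot 16, the array becomes [8, 15, 3, 13, 16]. The pivot is placed at index 4. All elements to the left of the pivot are <= 16, and all elements to the right are > 16.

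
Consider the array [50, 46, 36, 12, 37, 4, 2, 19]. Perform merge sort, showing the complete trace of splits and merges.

Merge sort trace:

Split: [50, 46, 36, 12, 37, 4, 2, 19] -> [50, 46, 36, 12] and [37, 4, 2, 19]
  Split: [50, 46, 36, 12] -> [50, 46] and [36, 12]
    Split: [50, 46] -> [50] and [46]
    Merge: [50] + [46] -> [46, 50]
    Split: [36, 12] -> [36] and [12]
    Merge: [36] + [12] -> [12, 36]
  Merge: [46, 50] + [12, 36] -> [12, 36, 46, 50]
  Split: [37, 4, 2, 19] -> [37, 4] and [2, 19]
    Split: [37, 4] -> [37] and [4]
    Merge: [37] + [4] -> [4, 37]
    Split: [2, 19] -> [2] and [19]
    Merge: [2] + [19] -> [2, 19]
  Merge: [4, 37] + [2, 19] -> [2, 4, 19, 37]
Merge: [12, 36, 46, 50] + [2, 4, 19, 37] -> [2, 4, 12, 19, 36, 37, 46, 50]

Final sorted array: [2, 4, 12, 19, 36, 37, 46, 50]

The merge sort proceeds by recursively splitting the array and merging sorted halves.
After all merges, the sorted array is [2, 4, 12, 19, 36, 37, 46, 50].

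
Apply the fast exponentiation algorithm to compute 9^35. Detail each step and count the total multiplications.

Computing 9^35 by squaring (build up from 9^1; each line after the first costs one multiplication):

9^1 = 9
9^2 = (9^1)^2 = 9^2 = 81
9^4 = (9^2)^2 = 81^2 = 6561
9^8 = (9^4)^2 = 6561^2 = 43046721
9^16 = (9^8)^2 = 43046721^2 = 1853020188851841
9^17 = 9 * 9^16 = 9 * 1853020188851841 = 16677181699666569
9^34 = (9^17)^2 = 16677181699666569^2 = 278128389443693511257285776231761
9^35 = 9 * 9^34 = 9 * 278128389443693511257285776231761 = 2503155504993241601315571986085849

Result: 2503155504993241601315571986085849
Multiplications needed: 7 (7 lines after 9^1)

9^35 = 2503155504993241601315571986085849. Using exponentiation by squaring, this requires 7 multiplications. The key idea: if the exponent is even, square the half-power; if odd, multiply by the base once.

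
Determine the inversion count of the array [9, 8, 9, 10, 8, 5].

Finding inversions in [9, 8, 9, 10, 8, 5]:

(0, 1): arr[0]=9 > arr[1]=8
(0, 4): arr[0]=9 > arr[4]=8
(0, 5): arr[0]=9 > arr[5]=5
(1, 5): arr[1]=8 > arr[5]=5
(2, 4): arr[2]=9 > arr[4]=8
(2, 5): arr[2]=9 > arr[5]=5
(3, 4): arr[3]=10 > arr[4]=8
(3, 5): arr[3]=10 > arr[5]=5
(4, 5): arr[4]=8 > arr[5]=5

Total inversions: 9

The array has 9 inversion(s): (0,1), (0,4), (0,5), (1,5), (2,4), (2,5), (3,4), (3,5), (4,5). Each pair (i,j) satisfies i < j and arr[i] > arr[j].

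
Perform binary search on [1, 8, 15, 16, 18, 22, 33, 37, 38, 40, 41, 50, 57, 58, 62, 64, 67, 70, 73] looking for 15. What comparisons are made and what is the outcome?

Binary search for 15 in [1, 8, 15, 16, 18, 22, 33, 37, 38, 40, 41, 50, 57, 58, 62, 64, 67, 70, 73]:

lo=0, hi=18, mid=9, arr[mid]=40 -> 40 > 15, search left half
lo=0, hi=8, mid=4, arr[mid]=18 -> 18 > 15, search left half
lo=0, hi=3, mid=1, arr[mid]=8 -> 8 < 15, search right half
lo=2, hi=3, mid=2, arr[mid]=15 -> Found target at index 2!

Binary search finds 15 at index 2 after 4 comparisons. The search repeatedly halves the search space by comparing with the middle element.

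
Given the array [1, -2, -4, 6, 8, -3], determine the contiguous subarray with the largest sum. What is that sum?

Using Kadane's algorithm on [1, -2, -4, 6, 8, -3]:

Scanning through the array:
Position 1 (value -2): max_ending_here = -1, max_so_far = 1
Position 2 (value -4): max_ending_here = -4, max_so_far = 1
Position 3 (value 6): max_ending_here = 6, max_so_far = 6
Position 4 (value 8): max_ending_here = 14, max_so_far = 14
Position 5 (value -3): max_ending_here = 11, max_so_far = 14

Maximum subarray: [6, 8]
Maximum sum: 14

The maximum subarray is [6, 8] with sum 14. This subarray runs from index 3 to index 4.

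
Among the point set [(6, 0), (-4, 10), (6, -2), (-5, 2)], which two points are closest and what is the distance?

Computing all pairwise distances among 4 points:

d((6, 0), (-4, 10)) = 14.1421
d((6, 0), (6, -2)) = 2.0 <-- minimum
d((6, 0), (-5, 2)) = 11.1803
d((-4, 10), (6, -2)) = 15.6205
d((-4, 10), (-5, 2)) = 8.0623
d((6, -2), (-5, 2)) = 11.7047

Closest pair: (6, 0) and (6, -2) with distance 2.0

The closest pair is (6, 0) and (6, -2) with Euclidean distance 2.0. For 4 points, brute-force pairwise comparison is shown above. For large n, the divide-and-conquer algorithm (sort by x, recurse on halves, check the dividing strip) achieves O(n log n).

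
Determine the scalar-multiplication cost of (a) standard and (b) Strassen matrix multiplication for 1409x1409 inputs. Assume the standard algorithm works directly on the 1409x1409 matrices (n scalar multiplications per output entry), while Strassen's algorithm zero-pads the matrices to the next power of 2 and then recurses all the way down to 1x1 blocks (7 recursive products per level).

Matrix multiplication for 1409x1409 matrices:

Strassen's algorithm requires power-of-2 dimensions. Pad 1409x1409 to 2048x2048 (next power of 2).

Standard algorithm: 1409^3 = 2797260929 multiplications
Strassen's algorithm: 7^(log2(2048)) = 7^11 = 1977326743 multiplications
Savings: 2797260929 - 1977326743 = 819934186 multiplications

Standard: 2797260929 multiplications (1409^3). Strassen: 1977326743 multiplications (7^11, after padding to 2048x2048). Strassen reduces 8 recursive multiplications to 7 at each level.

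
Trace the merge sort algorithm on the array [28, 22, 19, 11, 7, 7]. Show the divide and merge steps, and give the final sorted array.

Merge sort trace:

Split: [28, 22, 19, 11, 7, 7] -> [28, 22, 19] and [11, 7, 7]
  Split: [28, 22, 19] -> [28] and [22, 19]
    Split: [22, 19] -> [22] and [19]
    Merge: [22] + [19] -> [19, 22]
  Merge: [28] + [19, 22] -> [19, 22, 28]
  Split: [11, 7, 7] -> [11] and [7, 7]
    Split: [7, 7] -> [7] and [7]
    Merge: [7] + [7] -> [7, 7]
  Merge: [11] + [7, 7] -> [7, 7, 11]
Merge: [19, 22, 28] + [7, 7, 11] -> [7, 7, 11, 19, 22, 28]

Final sorted array: [7, 7, 11, 19, 22, 28]

The merge sort proceeds by recursively splitting the array and merging sorted halves.
After all merges, the sorted array is [7, 7, 11, 19, 22, 28].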